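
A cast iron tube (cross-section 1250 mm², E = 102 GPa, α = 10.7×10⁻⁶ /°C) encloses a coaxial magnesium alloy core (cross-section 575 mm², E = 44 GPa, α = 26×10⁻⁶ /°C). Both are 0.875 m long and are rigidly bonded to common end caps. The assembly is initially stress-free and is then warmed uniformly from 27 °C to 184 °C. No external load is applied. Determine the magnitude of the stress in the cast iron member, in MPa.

The magnesium alloy has the larger α, so on heating it would change length more than the cast iron if both were free. The rigid plates force a common final length, so the magnesium alloy is put into compression and the cast iron into tension, with equal and opposite forces P (no external load).
Equating the net (thermal + elastic) strains gives |α₁ − α₂|·ΔT = P·[1/(A₁E₁) + 1/(A₂E₂)].
|α₁ − α₂|·ΔT = 15.3×10⁻⁶ × 157 = 0.002402.
1/(A₁E₁) + 1/(A₂E₂) = 1/(1250×102×10³) + 1/(575×44×10³) = 4.737×10⁻⁸ N⁻¹.
So P = 0.002402 / 4.737×10⁻⁸ = 50.71 kN.
σ_{cast iron} = P/A₁ = 50710/1250 = 40.57 MPa, tensile.

σ ≈ 40.6 MPa (tensile)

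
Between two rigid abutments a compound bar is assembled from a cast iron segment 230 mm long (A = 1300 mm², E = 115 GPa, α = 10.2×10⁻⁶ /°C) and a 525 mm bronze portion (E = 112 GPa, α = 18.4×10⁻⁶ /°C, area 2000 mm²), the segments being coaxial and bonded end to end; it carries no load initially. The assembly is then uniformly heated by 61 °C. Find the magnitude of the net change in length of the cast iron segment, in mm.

If the supports were absent, the total length change would be Σ αᵢΔT Lᵢ = 10.2×10⁻⁶×61×230 + 18.4×10⁻⁶×61×525 = 0.7324 mm.
The rigid supports impose zero overall length change; the single axial force P common to all segments must satisfy P Σ Lᵢ/(AᵢEᵢ) = δ_free.
The series flexibility is Σ Lᵢ/(AᵢEᵢ) = 230/(1300×115×10³) + 525/(2000×112×10³) = 3.882×10⁻⁶ mm/N.
Hence P = δ_free / Σ(L/AE) = 0.7324/3.882×10⁻⁶ = 188.6 kN (compressive).
For the cast iron segment, free thermal change = 10.2×10⁻⁶×61×230 = 0.1431 mm and elastic change from P = 188600×230/(1300×115×10³) = 0.2902 mm; these oppose, so the net change is 0.147 mm (segment shortens).

|ΔL| ≈ 0.147 mm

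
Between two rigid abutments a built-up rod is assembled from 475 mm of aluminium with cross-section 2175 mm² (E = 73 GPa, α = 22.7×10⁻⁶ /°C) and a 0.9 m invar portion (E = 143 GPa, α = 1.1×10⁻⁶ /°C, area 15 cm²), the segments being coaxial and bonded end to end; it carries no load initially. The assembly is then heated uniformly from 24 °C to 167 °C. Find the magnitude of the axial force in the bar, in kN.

P ≈ 234 kN (compressive)

Free thermal expansion of the whole bar: Σ αᵢΔT Lᵢ = 22.7×10⁻⁶×143×475 + 1.1×10⁻⁶×143×900 = 1.683 mm.
The rigid supports impose zero overall length change; the single axial force P common to all segments must satisfy P Σ Lᵢ/(AᵢEᵢ) = δ_free.
Σ Lᵢ/(AᵢEᵢ) = 475/(2175×73×10³) + 900/(1500×143×10³) = 7.187×10⁻⁶ mm/N.
So P = 1.683 / 7.187×10⁻⁶ = 234.2 kN, compressive.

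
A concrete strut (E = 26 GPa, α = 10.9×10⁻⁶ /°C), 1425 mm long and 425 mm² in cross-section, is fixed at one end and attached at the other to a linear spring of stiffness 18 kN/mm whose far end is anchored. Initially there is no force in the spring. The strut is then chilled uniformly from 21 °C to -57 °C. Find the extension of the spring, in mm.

The unrestrained thermal change is αΔT L = 10.9×10⁻⁶ × 78 × 1425 = 1.212 mm.
Let P be the tensile force in the spring. The strut extends elastically by PL/(AE) and the spring stretches by P/k; together these equal δ_free.
So P = δ_free / [L/(AE) + 1/k] = 1.212 / [ 1425/(425×26×10³) + 1/(18×10³) ].
P = 1.212 / 0.0001845 = 6566 N.
Spring extension = P/k = 6566/(18×10³) = 0.3648 mm.

δ ≈ 0.365 mm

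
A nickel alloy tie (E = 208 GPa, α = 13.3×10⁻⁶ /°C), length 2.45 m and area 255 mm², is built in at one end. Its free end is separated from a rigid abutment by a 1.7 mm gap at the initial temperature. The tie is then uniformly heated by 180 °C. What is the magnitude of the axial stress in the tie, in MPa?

Free thermal elongation = αΔT L = 13.3×10⁻⁶ × 180 × 2450 = 5.865 mm.
This exceeds the 1.7 mm gap, so the wall pushes back. The portion of expansion that must be recovered elastically is δ_free − gap = 5.865 − 1.7 = 4.165 mm.
So σ = E(δ_free − g)/L = 208×10³ × 4.165/2450 = 353.6 MPa.

σ ≈ 354 MPa (compressive)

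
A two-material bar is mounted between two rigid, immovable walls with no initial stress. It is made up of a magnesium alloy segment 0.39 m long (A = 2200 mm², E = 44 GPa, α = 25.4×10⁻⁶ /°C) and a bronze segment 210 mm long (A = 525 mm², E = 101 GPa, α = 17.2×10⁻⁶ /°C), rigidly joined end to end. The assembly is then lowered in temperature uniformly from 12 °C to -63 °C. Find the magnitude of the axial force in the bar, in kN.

Free thermal contraction of the whole bar: Σ αᵢΔT Lᵢ = 25.4×10⁻⁶×75×390 + 17.2×10⁻⁶×75×210 = 1.014 mm.
The walls prevent any net length change, so an axial force P (same in every segment) develops. Compatibility: P · Σ Lᵢ/(AᵢEᵢ) = δ_free.
Σ Lᵢ/(AᵢEᵢ) = 390/(2200×44×10³) + 210/(525×101×10³) = 7.989×10⁻⁶ mm/N.
So P = 1.014 / 7.989×10⁻⁶ = 126.9 kN, tensile.

P ≈ 127 kN (tensile)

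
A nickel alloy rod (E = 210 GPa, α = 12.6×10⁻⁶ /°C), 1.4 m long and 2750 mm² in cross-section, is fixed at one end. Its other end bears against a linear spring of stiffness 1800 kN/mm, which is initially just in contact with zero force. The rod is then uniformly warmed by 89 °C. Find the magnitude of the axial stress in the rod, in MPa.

σ ≈ 192 MPa (compressive)

If the spring were absent the rod would lengthen by αΔT L = 12.6×10⁻⁶ × 89 × 1400 = 1.57 mm.
Let P be the compressive force at the spring. The rod shortens elastically by PL/(AE) and the spring compresses by P/k; together these equal δ_free.
So P = δ_free / [L/(AE) + 1/k] = 1.57 / [ 1400/(2750×210×10³) + 1/(1800×10³) ].
P = 1.57 / 2.98×10⁻⁶ = 526900 N.
σ = P/A = 526900/2750 = 191.6 MPa.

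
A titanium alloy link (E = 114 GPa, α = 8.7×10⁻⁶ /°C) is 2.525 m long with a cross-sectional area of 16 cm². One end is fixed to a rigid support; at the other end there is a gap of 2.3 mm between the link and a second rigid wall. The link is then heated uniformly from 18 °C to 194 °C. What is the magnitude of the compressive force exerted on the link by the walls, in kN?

P ≈ 113 kN

Free thermal elongation = αΔT L = 8.7×10⁻⁶ × 176 × 2525 = 3.866 mm.
The gap closes (δ_free > 2.3 mm) and the wall then resists a further 3.866 − 2.3 = 1.566 mm of expansion.
So σ = E(δ_free − g)/L = 114×10³ × 1.566/2525 = 70.72 MPa.
P = σA = 70.72 × 1600 = 113.1 kN.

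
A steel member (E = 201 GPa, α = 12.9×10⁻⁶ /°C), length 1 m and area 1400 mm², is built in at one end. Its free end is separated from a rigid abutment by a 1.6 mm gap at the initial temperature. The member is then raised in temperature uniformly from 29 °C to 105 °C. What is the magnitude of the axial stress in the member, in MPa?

σ ≈ 0 MPa

Free thermal elongation = αΔT L = 12.9×10⁻⁶ × 76 × 1000 = 0.9804 mm.
Since δ_free = 0.98 mm is less than the 1.6 mm gap, the member never touches the wall. No axial force develops.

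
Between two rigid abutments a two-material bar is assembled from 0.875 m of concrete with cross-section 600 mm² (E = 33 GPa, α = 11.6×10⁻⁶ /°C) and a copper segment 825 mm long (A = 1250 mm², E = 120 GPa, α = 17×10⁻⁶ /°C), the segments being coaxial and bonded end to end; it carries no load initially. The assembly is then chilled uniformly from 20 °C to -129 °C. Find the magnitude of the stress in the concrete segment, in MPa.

σ ≈ 121 MPa (tensile)

Free thermal contraction of the whole bar: Σ αᵢΔT Lᵢ = 11.6×10⁻⁶×149×875 + 17×10⁻⁶×149×825 = 3.602 mm.
The rigid supports impose zero overall length change; the single axial force P common to all segments must satisfy P Σ Lᵢ/(AᵢEᵢ) = δ_free.
Σ Lᵢ/(AᵢEᵢ) = 875/(600×33×10³) + 825/(1250×120×10³) = 4.969×10⁻⁵ mm/N.
So P = 3.602 / 4.969×10⁻⁵ = 72.49 kN, tensile.
σ_{concrete} = P / A = 72490 / 600 = 120.8 MPa.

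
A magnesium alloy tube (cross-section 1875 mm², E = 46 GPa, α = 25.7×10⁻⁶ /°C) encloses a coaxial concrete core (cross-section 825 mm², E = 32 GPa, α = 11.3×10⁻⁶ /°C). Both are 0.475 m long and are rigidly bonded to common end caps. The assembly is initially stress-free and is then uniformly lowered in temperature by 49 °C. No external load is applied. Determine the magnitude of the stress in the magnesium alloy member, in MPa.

σ ≈ 7.61 MPa (tensile)

Equilibrium of a rigid end plate with no external load gives equal and opposite internal forces ±P in the two members. Since α_{magnesium alloy} > α_{concrete}, cooling drives the magnesium alloy into tension and the concrete into compression.
Equating the net (thermal + elastic) strains gives |α₁ − α₂|·ΔT = P·[1/(A₁E₁) + 1/(A₂E₂)].
|α₁ − α₂|·ΔT = 14.4×10⁻⁶ × 49 = 0.0007056.
1/(A₁E₁) + 1/(A₂E₂) = 1/(1875×46×10³) + 1/(825×32×10³) = 4.947×10⁻⁸ N⁻¹.
P = 0.0007056 / 4.947×10⁻⁸ = 14260 N = 14.26 kN.
σ_{magnesium alloy} = P/A₁ = 14260/1875 = 7.607 MPa, tensile.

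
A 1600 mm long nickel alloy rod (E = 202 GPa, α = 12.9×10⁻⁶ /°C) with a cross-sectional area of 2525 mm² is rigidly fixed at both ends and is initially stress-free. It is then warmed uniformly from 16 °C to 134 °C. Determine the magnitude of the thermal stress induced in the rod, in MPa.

σ ≈ 307 MPa (compressive)

The supports are rigid, so the total axial strain is zero. The restrained thermal strain is ε = αΔT = 12.9×10⁻⁶ × 118 = 1522.2×10⁻⁶.
σ = EαΔT = 202×10³ × 12.9×10⁻⁶ × 118 = 307.5 MPa (compressive; the rod is trying to expand).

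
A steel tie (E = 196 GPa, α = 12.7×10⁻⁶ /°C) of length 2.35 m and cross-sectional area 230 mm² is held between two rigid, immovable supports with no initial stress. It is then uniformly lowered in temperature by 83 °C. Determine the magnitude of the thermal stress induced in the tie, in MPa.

The supports are rigid, so the total axial strain is zero. The restrained thermal strain is ε = αΔT = 12.7×10⁻⁶ × 83 = 1054.1×10⁻⁶.
Hence σ = E·αΔT = 196×10³ × 1054.1×10⁻⁶ = 206.6 MPa, tensile.

σ ≈ 207 MPa (tensile)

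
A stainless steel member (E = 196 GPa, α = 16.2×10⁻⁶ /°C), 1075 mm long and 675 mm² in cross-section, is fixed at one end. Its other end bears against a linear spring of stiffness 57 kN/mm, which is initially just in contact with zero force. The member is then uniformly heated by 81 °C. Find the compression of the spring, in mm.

δ ≈ 0.964 mm

If the spring were absent the member would lengthen by αΔT L = 16.2×10⁻⁶ × 81 × 1075 = 1.411 mm.
With a force P in the spring, the elastic change of the member is PL/(AE) and that of the spring is P/k; compatibility requires their sum to equal δ_free.
P [ L/(AE) + 1/k ] = δ_free → P [ 1075/(675×196×10³) + 1/(57×10³) ] = 1.411.
P = 1.411 / 2.567×10⁻⁵ = 54950 N.
Spring compression = P/k = 54950/(57×10³) = 0.9641 mm.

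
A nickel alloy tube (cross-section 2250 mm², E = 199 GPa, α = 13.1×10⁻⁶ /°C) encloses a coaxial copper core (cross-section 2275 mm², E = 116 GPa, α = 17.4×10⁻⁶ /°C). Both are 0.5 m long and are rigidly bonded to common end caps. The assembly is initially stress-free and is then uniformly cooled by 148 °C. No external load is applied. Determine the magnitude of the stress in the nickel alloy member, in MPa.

Both members must finish at the same length. With the larger α, the copper tends to over-contract; the plates restrain it, putting the copper in tension and the nickel alloy in compression. With no external load the two internal forces are equal and opposite, magnitude P.
Compatibility of the two members (thermal + elastic change equal): (α₁ − α₂)ΔT = P·[1/(A₁E₁) + 1/(A₂E₂)].
|α₁ − α₂|·ΔT = 4.3×10⁻⁶ × 148 = 0.0006364.
1/(A₁E₁) + 1/(A₂E₂) = 1/(2250×199×10³) + 1/(2275×116×10³) = 6.023×10⁻⁹ N⁻¹.
So P = 0.0006364 / 6.023×10⁻⁹ = 105.7 kN.
σ_{nickel alloy} = P/A₁ = 105700/2250 = 46.96 MPa, compressive.

σ ≈ 47 MPa (compressive)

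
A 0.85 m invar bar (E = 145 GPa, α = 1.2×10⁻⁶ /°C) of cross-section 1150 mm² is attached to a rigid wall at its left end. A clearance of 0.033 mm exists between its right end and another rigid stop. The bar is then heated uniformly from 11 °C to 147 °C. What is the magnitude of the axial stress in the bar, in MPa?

If the wall were absent the bar would grow by αΔT L = 1.2×10⁻⁶ × 136 × 850 = 0.1387 mm.
After closing the 0.033 mm clearance, 0.1387 − 0.033 = 0.1057 mm of expansion remains to be suppressed by the wall.
So σ = E(δ_free − g)/L = 145×10³ × 0.1057/850 = 18.03 MPa.

σ ≈ 18 MPa (compressive)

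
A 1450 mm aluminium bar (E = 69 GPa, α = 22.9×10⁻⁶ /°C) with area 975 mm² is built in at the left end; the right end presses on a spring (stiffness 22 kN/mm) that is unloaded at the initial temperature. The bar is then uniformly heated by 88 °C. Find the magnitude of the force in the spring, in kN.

The unrestrained thermal change is αΔT L = 22.9×10⁻⁶ × 88 × 1450 = 2.922 mm.
Let P be the compressive force at the spring. The bar shortens elastically by PL/(AE) and the spring compresses by P/k; together these equal δ_free.
P [ L/(AE) + 1/k ] = δ_free → P [ 1450/(975×69×10³) + 1/(22×10³) ] = 2.922.
P = 2.922 / 6.701×10⁻⁵ = 43610 N.

P ≈ 43.6 kN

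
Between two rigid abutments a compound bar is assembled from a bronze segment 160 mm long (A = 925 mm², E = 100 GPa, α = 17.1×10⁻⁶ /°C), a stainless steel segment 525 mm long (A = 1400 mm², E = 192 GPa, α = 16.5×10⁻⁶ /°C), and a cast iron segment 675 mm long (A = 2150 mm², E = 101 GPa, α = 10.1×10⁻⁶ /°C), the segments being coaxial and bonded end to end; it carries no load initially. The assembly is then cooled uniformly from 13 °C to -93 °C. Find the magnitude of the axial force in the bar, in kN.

P ≈ 284 kN (tensile)

If the supports were absent, the total length change would be Σ αᵢΔT Lᵢ = 17.1×10⁻⁶×106×160 + 16.5×10⁻⁶×106×525 + 10.1×10⁻⁶×106×675 = 1.931 mm.
The rigid supports impose zero overall length change; the single axial force P common to all segments must satisfy P Σ Lᵢ/(AᵢEᵢ) = δ_free.
Σ Lᵢ/(AᵢEᵢ) = 160/(925×100×10³) + 525/(1400×192×10³) + 675/(2150×101×10³) = 6.791×10⁻⁶ mm/N.
P = 1.931 / 6.791×10⁻⁶ = 284300 N = 284.3 kN, tensile.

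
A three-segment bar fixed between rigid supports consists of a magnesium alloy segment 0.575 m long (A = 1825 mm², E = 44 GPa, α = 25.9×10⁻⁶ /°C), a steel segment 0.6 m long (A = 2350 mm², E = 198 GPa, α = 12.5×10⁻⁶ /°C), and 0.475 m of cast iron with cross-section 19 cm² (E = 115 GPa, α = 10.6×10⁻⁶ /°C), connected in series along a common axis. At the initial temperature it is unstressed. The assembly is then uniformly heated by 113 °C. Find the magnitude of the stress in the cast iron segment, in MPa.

Free thermal expansion of the whole bar: Σ αᵢΔT Lᵢ = 25.9×10⁻⁶×113×575 + 12.5×10⁻⁶×113×600 + 10.6×10⁻⁶×113×475 = 3.099 mm.
The rigid supports impose zero overall length change; the single axial force P common to all segments must satisfy P Σ Lᵢ/(AᵢEᵢ) = δ_free.
Σ Lᵢ/(AᵢEᵢ) = 575/(1825×44×10³) + 600/(2350×198×10³) + 475/(1900×115×10³) = 1.062×10⁻⁵ mm/N.
Hence P = δ_free / Σ(L/AE) = 3.099/1.062×10⁻⁵ = 291.7 kN (compressive).
σ_{cast iron} = P / A = 291700 / 1900 = 153.5 MPa.

σ ≈ 154 MPa (compressive)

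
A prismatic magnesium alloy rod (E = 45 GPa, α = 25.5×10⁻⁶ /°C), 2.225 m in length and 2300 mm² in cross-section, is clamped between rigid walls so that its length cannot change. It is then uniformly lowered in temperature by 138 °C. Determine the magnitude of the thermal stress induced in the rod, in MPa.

σ ≈ 158 MPa (tensile)

The supports are rigid, so the total axial strain is zero. The restrained thermal strain is ε = αΔT = 25.5×10⁻⁶ × 138 = 3519×10⁻⁶.
σ = EαΔT = 45×10³ × 25.5×10⁻⁶ × 138 = 158.4 MPa (tensile; the rod is trying to contract).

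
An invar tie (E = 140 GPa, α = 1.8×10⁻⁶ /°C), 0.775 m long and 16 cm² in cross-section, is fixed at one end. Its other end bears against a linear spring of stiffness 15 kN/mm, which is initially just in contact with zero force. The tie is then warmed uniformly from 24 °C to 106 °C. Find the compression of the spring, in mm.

If the spring were absent the tie would lengthen by αΔT L = 1.8×10⁻⁶ × 82 × 775 = 0.1144 mm.
Let P be the compressive force at the spring. The tie shortens elastically by PL/(AE) and the spring compresses by P/k; together these equal δ_free.
P [ L/(AE) + 1/k ] = δ_free → P [ 775/(1600×140×10³) + 1/(15×10³) ] = 0.1144.
P = 0.1144 / 7.013×10⁻⁵ = 1631 N.
Spring compression = P/k = 1631/(15×10³) = 0.1087 mm.

δ ≈ 0.109 mm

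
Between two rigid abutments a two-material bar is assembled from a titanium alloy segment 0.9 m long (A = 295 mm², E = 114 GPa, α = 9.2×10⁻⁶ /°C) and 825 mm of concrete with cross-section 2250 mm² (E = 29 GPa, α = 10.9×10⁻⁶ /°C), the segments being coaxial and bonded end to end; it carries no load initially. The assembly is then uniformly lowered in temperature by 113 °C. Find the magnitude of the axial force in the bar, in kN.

P ≈ 49.5 kN (tensile)

With the walls removed the bar would change length by δ_free = Σ αᵢΔT Lᵢ = 9.2×10⁻⁶×113×900 + 10.9×10⁻⁶×113×825 = 1.952 mm.
The rigid supports impose zero overall length change; the single axial force P common to all segments must satisfy P Σ Lᵢ/(AᵢEᵢ) = δ_free.
Σ Lᵢ/(AᵢEᵢ) = 900/(295×114×10³) + 825/(2250×29×10³) = 3.941×10⁻⁵ mm/N.
So P = 1.952 / 3.941×10⁻⁵ = 49.53 kN, tensile.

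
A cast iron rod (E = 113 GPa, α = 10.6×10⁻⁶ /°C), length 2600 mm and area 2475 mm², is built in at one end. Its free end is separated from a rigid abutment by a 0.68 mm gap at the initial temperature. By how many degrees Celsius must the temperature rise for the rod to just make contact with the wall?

The gap closes when αΔT L = 0.68 mm, since the rod is still unstressed at that instant.
So ΔT = g/(αL) = 0.68/(10.6×10⁻⁶ × 2600) = 24.67 °C.

ΔT ≈ 24.7 °C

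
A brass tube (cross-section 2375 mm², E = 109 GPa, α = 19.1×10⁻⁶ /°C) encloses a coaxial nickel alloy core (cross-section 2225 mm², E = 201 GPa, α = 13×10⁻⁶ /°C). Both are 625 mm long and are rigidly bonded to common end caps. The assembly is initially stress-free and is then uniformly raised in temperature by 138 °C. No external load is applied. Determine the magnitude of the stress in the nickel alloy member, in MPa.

σ ≈ 62 MPa (tensile)

The brass has the larger α, so on heating it would change length more than the nickel alloy if both were free. The rigid plates force a common final length, so the brass is put into compression and the nickel alloy into tension, with equal and opposite forces P (no external load).
Equating the net (thermal + elastic) strains gives |α₁ − α₂|·ΔT = P·[1/(A₁E₁) + 1/(A₂E₂)].
|α₁ − α₂|·ΔT = 6.1×10⁻⁶ × 138 = 0.0008418.
1/(A₁E₁) + 1/(A₂E₂) = 1/(2375×109×10³) + 1/(2225×201×10³) = 6.099×10⁻⁹ N⁻¹.
So P = 0.0008418 / 6.099×10⁻⁹ = 138 kN.
σ_{nickel alloy} = P/A₂ = 138000/2225 = 62.03 MPa, tensile.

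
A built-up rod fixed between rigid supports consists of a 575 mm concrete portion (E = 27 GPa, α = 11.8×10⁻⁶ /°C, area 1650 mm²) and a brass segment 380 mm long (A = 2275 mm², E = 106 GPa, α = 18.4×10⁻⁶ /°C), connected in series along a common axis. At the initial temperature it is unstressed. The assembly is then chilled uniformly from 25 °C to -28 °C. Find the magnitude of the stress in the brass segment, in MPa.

Free thermal contraction of the whole bar: Σ αᵢΔT Lᵢ = 11.8×10⁻⁶×53×575 + 18.4×10⁻⁶×53×380 = 0.7302 mm.
Since the ends are fixed, an axial force P builds up, equal in every segment, with P · Σ Lᵢ/(AᵢEᵢ) = δ_free.
Σ Lᵢ/(AᵢEᵢ) = 575/(1650×27×10³) + 380/(2275×106×10³) = 1.448×10⁻⁵ mm/N.
P = 0.7302 / 1.448×10⁻⁵ = 50420 N = 50.42 kN, tensile.
σ_{brass} = P / A = 50420 / 2275 = 22.16 MPa.

σ ≈ 22.2 MPa (tensile)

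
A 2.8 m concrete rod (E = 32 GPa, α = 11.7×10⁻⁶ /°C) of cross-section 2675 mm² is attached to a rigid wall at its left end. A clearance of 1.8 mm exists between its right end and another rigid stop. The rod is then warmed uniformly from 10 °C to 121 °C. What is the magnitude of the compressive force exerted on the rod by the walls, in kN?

Unrestrained expansion: δ_free = αΔT L = 11.7×10⁻⁶ × 111 × 2800 = 3.636 mm.
This exceeds the 1.8 mm gap, so the wall pushes back. The portion of expansion that must be recovered elastically is δ_free − gap = 3.636 − 1.8 = 1.836 mm.
So σ = E(δ_free − g)/L = 32×10³ × 1.836/2800 = 20.99 MPa.
Force on the wall = σA = 20.99 × 2675 mm² = 56.14 kN.

P ≈ 56.1 kN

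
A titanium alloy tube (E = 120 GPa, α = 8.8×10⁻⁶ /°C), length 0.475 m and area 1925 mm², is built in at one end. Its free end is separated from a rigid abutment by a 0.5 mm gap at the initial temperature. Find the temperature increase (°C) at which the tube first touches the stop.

Contact occurs when the free expansion equals the gap: αΔT L = 0.5 mm.
So ΔT = g/(αL) = 0.5/(8.8×10⁻⁶ × 475) = 119.6 °C.

ΔT ≈ 120 °C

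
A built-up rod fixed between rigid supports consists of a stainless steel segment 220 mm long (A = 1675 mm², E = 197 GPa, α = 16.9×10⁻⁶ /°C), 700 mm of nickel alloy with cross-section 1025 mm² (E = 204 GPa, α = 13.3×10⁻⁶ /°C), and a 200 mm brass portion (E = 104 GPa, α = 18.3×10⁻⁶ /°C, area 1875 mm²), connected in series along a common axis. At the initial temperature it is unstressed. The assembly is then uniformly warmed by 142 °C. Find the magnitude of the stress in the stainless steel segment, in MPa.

σ ≈ 281 MPa (compressive)

Free thermal expansion of the whole bar: Σ αᵢΔT Lᵢ = 16.9×10⁻⁶×142×220 + 13.3×10⁻⁶×142×700 + 18.3×10⁻⁶×142×200 = 2.37 mm.
The rigid supports impose zero overall length change; the single axial force P common to all segments must satisfy P Σ Lᵢ/(AᵢEᵢ) = δ_free.
Σ Lᵢ/(AᵢEᵢ) = 220/(1675×197×10³) + 700/(1025×204×10³) + 200/(1875×104×10³) = 5.04×10⁻⁶ mm/N.
Hence P = δ_free / Σ(L/AE) = 2.37/5.04×10⁻⁶ = 470.2 kN (compressive).
σ_{stainless steel} = P / A = 470200 / 1675 = 280.7 MPa.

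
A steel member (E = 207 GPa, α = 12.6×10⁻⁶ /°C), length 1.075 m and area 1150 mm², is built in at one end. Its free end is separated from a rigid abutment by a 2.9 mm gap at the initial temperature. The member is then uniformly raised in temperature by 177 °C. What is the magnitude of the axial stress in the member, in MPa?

σ ≈ 0 MPa

Unrestrained expansion: δ_free = αΔT L = 12.6×10⁻⁶ × 177 × 1075 = 2.397 mm.
Since δ_free = 2.4 mm is less than the 2.9 mm gap, the member never touches the wall. No axial force develops.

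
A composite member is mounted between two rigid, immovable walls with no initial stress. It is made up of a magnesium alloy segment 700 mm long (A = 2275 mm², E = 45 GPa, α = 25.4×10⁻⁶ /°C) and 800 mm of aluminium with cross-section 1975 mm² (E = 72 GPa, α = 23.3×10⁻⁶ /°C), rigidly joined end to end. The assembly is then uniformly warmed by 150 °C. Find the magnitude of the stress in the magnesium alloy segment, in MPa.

σ ≈ 193 MPa (compressive)

If the supports were absent, the total length change would be Σ αᵢΔT Lᵢ = 25.4×10⁻⁶×150×700 + 23.3×10⁻⁶×150×800 = 5.463 mm.
The rigid supports impose zero overall length change; the single axial force P common to all segments must satisfy P Σ Lᵢ/(AᵢEᵢ) = δ_free.
The series flexibility is Σ Lᵢ/(AᵢEᵢ) = 700/(2275×45×10³) + 800/(1975×72×10³) = 1.246×10⁻⁵ mm/N.
So P = 5.463 / 1.246×10⁻⁵ = 438.3 kN, compressive.
σ_{magnesium alloy} = P / A = 438300 / 2275 = 192.7 MPa.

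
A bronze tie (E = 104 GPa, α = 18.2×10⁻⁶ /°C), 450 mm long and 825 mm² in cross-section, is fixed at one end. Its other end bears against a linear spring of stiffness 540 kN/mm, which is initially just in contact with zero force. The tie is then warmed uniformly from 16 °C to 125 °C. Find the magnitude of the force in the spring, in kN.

The unrestrained thermal change is αΔT L = 18.2×10⁻⁶ × 109 × 450 = 0.8927 mm.
With a force P in the spring, the elastic change of the tie is PL/(AE) and that of the spring is P/k; compatibility requires their sum to equal δ_free.
So P = δ_free / [L/(AE) + 1/k] = 0.8927 / [ 450/(825×104×10³) + 1/(540×10³) ].
P = 0.8927 / 7.097×10⁻⁶ = 125800 N.

P ≈ 126 kN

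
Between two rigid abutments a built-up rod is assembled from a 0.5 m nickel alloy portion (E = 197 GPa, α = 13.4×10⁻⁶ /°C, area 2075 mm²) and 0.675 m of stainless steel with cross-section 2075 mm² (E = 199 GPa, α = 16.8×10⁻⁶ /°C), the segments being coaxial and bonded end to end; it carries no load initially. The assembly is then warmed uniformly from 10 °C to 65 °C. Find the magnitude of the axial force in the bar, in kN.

With the walls removed the bar would change length by δ_free = Σ αᵢΔT Lᵢ = 13.4×10⁻⁶×55×500 + 16.8×10⁻⁶×55×675 = 0.9922 mm.
Since the ends are fixed, an axial force P builds up, equal in every segment, with P · Σ Lᵢ/(AᵢEᵢ) = δ_free.
The series flexibility is Σ Lᵢ/(AᵢEᵢ) = 500/(2075×197×10³) + 675/(2075×199×10³) = 2.858×10⁻⁶ mm/N.
So P = 0.9922 / 2.858×10⁻⁶ = 347.2 kN, compressive.

P ≈ 347 kN (compressive)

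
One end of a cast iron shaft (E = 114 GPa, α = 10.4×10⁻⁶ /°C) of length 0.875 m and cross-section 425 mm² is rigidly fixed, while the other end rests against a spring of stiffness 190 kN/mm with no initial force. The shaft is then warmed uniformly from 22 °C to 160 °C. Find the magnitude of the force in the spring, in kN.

Free thermal expansion: δ_free = αΔT L = 10.4×10⁻⁶ × 138 × 875 = 1.256 mm.
With a force P in the spring, the elastic change of the shaft is PL/(AE) and that of the spring is P/k; compatibility requires their sum to equal δ_free.
P [ L/(AE) + 1/k ] = δ_free → P [ 875/(425×114×10³) + 1/(190×10³) ] = 1.256.
P = 1.256 / 2.332×10⁻⁵ = 53840 N.

P ≈ 53.8 kN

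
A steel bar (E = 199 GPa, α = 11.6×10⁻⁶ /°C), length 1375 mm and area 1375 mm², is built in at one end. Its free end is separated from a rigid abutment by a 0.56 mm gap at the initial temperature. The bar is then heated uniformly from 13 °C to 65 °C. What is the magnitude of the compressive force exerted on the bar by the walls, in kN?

P ≈ 53.6 kN

Free thermal elongation = αΔT L = 11.6×10⁻⁶ × 52 × 1375 = 0.8294 mm.
After closing the 0.56 mm clearance, 0.8294 − 0.56 = 0.2694 mm of expansion remains to be suppressed by the wall.
Compatibility: PL/(AE) = 0.2694 mm, so σ = P/A = E × (0.2694/1375) = 38.99 MPa.
Force on the wall = σA = 38.99 × 1375 mm² = 53.61 kN.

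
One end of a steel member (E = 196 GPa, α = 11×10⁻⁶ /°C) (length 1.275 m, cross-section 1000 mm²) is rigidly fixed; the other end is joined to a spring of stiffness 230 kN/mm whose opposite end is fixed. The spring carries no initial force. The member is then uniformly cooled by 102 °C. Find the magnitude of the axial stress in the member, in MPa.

σ ≈ 132 MPa (tensile)

Free thermal contraction: δ_free = αΔT L = 11×10⁻⁶ × 102 × 1275 = 1.431 mm.
With a force P in the spring, the elastic change of the member is PL/(AE) and that of the spring is P/k; compatibility requires their sum to equal δ_free.
P [ L/(AE) + 1/k ] = δ_free → P [ 1275/(1000×196×10³) + 1/(230×10³) ] = 1.431.
P = 1.431 / 1.085×10⁻⁵ = 131800 N.
σ = P/A = 131800/1000 = 131.8 MPa.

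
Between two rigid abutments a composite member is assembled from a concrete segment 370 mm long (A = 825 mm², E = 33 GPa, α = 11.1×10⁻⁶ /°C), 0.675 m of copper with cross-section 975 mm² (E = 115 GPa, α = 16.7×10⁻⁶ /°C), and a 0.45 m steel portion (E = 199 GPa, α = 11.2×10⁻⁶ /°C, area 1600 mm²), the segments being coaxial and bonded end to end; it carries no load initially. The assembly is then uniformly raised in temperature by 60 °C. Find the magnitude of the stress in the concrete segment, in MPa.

If the supports were absent, the total length change would be Σ αᵢΔT Lᵢ = 11.1×10⁻⁶×60×370 + 16.7×10⁻⁶×60×675 + 11.2×10⁻⁶×60×450 = 1.225 mm.
Since the ends are fixed, an axial force P builds up, equal in every segment, with P · Σ Lᵢ/(AᵢEᵢ) = δ_free.
The series flexibility is Σ Lᵢ/(AᵢEᵢ) = 370/(825×33×10³) + 675/(975×115×10³) + 450/(1600×199×10³) = 2.102×10⁻⁵ mm/N.
P = 1.225 / 2.102×10⁻⁵ = 58280 N = 58.28 kN, compressive.
σ_{concrete} = P / A = 58280 / 825 = 70.64 MPa.

σ ≈ 70.6 MPa (compressive)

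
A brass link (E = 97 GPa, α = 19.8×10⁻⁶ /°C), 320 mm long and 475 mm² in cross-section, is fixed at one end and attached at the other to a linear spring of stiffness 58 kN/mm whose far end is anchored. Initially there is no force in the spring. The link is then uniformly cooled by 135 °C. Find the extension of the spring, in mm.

The unrestrained thermal change is αΔT L = 19.8×10⁻⁶ × 135 × 320 = 0.8554 mm.
Let P be the tensile force in the spring. The link extends elastically by PL/(AE) and the spring stretches by P/k; together these equal δ_free.
So P = δ_free / [L/(AE) + 1/k] = 0.8554 / [ 320/(475×97×10³) + 1/(58×10³) ].
P = 0.8554 / 2.419×10⁻⁵ = 35370 N.
Spring extension = P/k = 35370/(58×10³) = 0.6097 mm.

δ ≈ 0.61 mm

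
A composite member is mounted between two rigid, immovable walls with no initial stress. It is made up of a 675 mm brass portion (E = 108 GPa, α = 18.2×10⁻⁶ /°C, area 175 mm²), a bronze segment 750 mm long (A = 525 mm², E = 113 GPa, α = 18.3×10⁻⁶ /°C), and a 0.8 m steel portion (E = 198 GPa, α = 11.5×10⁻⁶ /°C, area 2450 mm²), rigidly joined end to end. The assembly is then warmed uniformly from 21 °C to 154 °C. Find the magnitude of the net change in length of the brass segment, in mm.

If the supports were absent, the total length change would be Σ αᵢΔT Lᵢ = 18.2×10⁻⁶×133×675 + 18.3×10⁻⁶×133×750 + 11.5×10⁻⁶×133×800 = 4.683 mm.
The walls prevent any net length change, so an axial force P (same in every segment) develops. Compatibility: P · Σ Lᵢ/(AᵢEᵢ) = δ_free.
Σ Lᵢ/(AᵢEᵢ) = 675/(175×108×10³) + 750/(525×113×10³) + 800/(2450×198×10³) = 5.001×10⁻⁵ mm/N.
So P = 4.683 / 5.001×10⁻⁵ = 93.65 kN, compressive.
For the brass segment, free thermal change = 18.2×10⁻⁶×133×675 = 1.634 mm and elastic change from P = 93650×675/(175×108×10³) = 3.345 mm; these oppose, so the net change is 1.71 mm (segment shortens).

|ΔL| ≈ 1.71 mm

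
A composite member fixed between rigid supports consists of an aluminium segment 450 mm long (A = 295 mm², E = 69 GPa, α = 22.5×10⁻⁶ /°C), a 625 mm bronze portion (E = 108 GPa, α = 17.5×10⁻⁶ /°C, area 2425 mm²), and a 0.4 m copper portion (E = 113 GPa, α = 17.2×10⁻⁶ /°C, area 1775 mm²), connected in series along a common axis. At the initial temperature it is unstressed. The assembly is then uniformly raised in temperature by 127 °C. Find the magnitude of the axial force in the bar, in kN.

If the supports were absent, the total length change would be Σ αᵢΔT Lᵢ = 22.5×10⁻⁶×127×450 + 17.5×10⁻⁶×127×625 + 17.2×10⁻⁶×127×400 = 3.549 mm.
The rigid supports impose zero overall length change; the single axial force P common to all segments must satisfy P Σ Lᵢ/(AᵢEᵢ) = δ_free.
The series flexibility is Σ Lᵢ/(AᵢEᵢ) = 450/(295×69×10³) + 625/(2425×108×10³) + 400/(1775×113×10³) = 2.649×10⁻⁵ mm/N.
Hence P = δ_free / Σ(L/AE) = 3.549/2.649×10⁻⁵ = 134 kN (compressive).

P ≈ 134 kN (compressive)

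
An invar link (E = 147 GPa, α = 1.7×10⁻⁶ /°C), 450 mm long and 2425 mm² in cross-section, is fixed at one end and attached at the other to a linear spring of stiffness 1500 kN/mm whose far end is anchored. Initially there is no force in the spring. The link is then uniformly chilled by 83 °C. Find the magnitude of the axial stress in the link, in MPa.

σ ≈ 13.6 MPa (tensile)

The unrestrained thermal change is αΔT L = 1.7×10⁻⁶ × 83 × 450 = 0.06349 mm.
With a force P in the spring, the elastic change of the link is PL/(AE) and that of the spring is P/k; compatibility requires their sum to equal δ_free.
So P = δ_free / [L/(AE) + 1/k] = 0.06349 / [ 450/(2425×147×10³) + 1/(1500×10³) ].
P = 0.06349 / 1.929×10⁻⁶ = 32920 N.
σ = P/A = 32920/2425 = 13.57 MPa.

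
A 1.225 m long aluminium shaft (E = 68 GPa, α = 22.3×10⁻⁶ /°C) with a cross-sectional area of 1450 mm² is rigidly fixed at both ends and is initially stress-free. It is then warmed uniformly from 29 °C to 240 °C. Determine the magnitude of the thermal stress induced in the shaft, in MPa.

With length fixed, the mechanical strain must cancel the thermal strain αΔT = 22.3×10⁻⁶ × 211 = 4705.3×10⁻⁶.
The stress required to suppress this strain is σ = Eε = 68×10³ × 4705.3×10⁻⁶ = 320 MPa, compressive since the shaft is trying to expand.

σ ≈ 320 MPa (compressive)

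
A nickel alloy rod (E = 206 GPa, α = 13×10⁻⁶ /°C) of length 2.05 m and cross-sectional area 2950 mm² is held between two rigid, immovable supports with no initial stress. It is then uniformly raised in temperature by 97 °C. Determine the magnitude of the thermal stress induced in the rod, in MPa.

The supports are rigid, so the total axial strain is zero. The restrained thermal strain is ε = αΔT = 13×10⁻⁶ × 97 = 1261×10⁻⁶.
σ = EαΔT = 206×10³ × 13×10⁻⁶ × 97 = 259.8 MPa (compressive; the rod is trying to expand).

σ ≈ 260 MPa (compressive)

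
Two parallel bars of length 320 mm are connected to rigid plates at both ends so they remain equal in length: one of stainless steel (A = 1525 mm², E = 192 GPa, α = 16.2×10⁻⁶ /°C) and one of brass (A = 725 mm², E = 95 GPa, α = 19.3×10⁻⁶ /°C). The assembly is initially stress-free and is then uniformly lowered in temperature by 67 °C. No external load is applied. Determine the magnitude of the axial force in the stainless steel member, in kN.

P ≈ 11.6 kN (compressive in the stainless steel)

The brass has the larger α, so on cooling it would change length more than the stainless steel if both were free. The rigid plates force a common final length, so the brass is put into tension and the stainless steel into compression, with equal and opposite forces P (no external load).
Setting the final lengths equal and cancelling L: (α₁ − α₂)ΔT = P/(A₁E₁) + P/(A₂E₂).
|α₁ − α₂|·ΔT = 3.1×10⁻⁶ × 67 = 0.0002077.
1/(A₁E₁) + 1/(A₂E₂) = 1/(1525×192×10³) + 1/(725×95×10³) = 1.793×10⁻⁸ N⁻¹.
So P = 0.0002077 / 1.793×10⁻⁸ = 11.58 kN.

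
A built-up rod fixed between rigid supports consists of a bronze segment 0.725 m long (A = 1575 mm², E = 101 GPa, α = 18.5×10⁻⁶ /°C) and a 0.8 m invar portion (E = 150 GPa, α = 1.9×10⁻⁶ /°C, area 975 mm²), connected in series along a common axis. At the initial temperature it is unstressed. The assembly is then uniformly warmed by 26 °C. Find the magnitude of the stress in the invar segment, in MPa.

Free thermal expansion of the whole bar: Σ αᵢΔT Lᵢ = 18.5×10⁻⁶×26×725 + 1.9×10⁻⁶×26×800 = 0.3882 mm.
The walls prevent any net length change, so an axial force P (same in every segment) develops. Compatibility: P · Σ Lᵢ/(AᵢEᵢ) = δ_free.
Σ Lᵢ/(AᵢEᵢ) = 725/(1575×101×10³) + 800/(975×150×10³) = 1.003×10⁻⁵ mm/N.
So P = 0.3882 / 1.003×10⁻⁵ = 38.72 kN, compressive.
σ_{invar} = P / A = 38720 / 975 = 39.71 MPa.

σ ≈ 39.7 MPa (compressive)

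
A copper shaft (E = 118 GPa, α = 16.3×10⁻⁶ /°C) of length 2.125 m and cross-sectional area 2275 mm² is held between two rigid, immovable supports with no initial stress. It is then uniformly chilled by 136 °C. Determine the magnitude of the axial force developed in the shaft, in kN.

P ≈ 595 kN (tensile)

Full restraint means ε = 0, so the stress is σ = EαΔT = 118×10³ × 16.3×10⁻⁶ × 136 = 261.6 MPa.
P = AEαΔT = 2275 × 118×10³ × 16.3×10⁻⁶ × 136 = 595.1 kN (tensile).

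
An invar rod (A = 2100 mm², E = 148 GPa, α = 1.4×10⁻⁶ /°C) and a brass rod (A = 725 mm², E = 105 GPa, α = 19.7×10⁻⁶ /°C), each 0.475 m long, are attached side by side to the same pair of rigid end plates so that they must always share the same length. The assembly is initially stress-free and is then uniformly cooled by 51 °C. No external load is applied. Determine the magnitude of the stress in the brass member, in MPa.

σ ≈ 78.7 MPa (tensile)

The brass has the larger α, so on cooling it would change length more than the invar if both were free. The rigid plates force a common final length, so the brass is put into tension and the invar into compression, with equal and opposite forces P (no external load).
Compatibility of the two members (thermal + elastic change equal): (α₁ − α₂)ΔT = P·[1/(A₁E₁) + 1/(A₂E₂)].
|α₁ − α₂|·ΔT = 18.3×10⁻⁶ × 51 = 0.0009333.
1/(A₁E₁) + 1/(A₂E₂) = 1/(2100×148×10³) + 1/(725×105×10³) = 1.635×10⁻⁸ N⁻¹.
P = 0.0009333 / 1.635×10⁻⁸ = 57070 N = 57.07 kN.
σ_{brass} = P/A₂ = 57070/725 = 78.72 MPa, tensile.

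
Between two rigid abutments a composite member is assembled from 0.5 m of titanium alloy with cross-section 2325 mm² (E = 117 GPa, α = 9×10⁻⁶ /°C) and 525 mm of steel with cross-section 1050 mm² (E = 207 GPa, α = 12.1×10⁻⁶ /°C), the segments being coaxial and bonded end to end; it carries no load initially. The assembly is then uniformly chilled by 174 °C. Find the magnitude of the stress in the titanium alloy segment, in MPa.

σ ≈ 191 MPa (tensile)

With the walls removed the bar would change length by δ_free = Σ αᵢΔT Lᵢ = 9×10⁻⁶×174×500 + 12.1×10⁻⁶×174×525 = 1.888 mm.
Since the ends are fixed, an axial force P builds up, equal in every segment, with P · Σ Lᵢ/(AᵢEᵢ) = δ_free.
Σ Lᵢ/(AᵢEᵢ) = 500/(2325×117×10³) + 525/(1050×207×10³) = 4.254×10⁻⁶ mm/N.
Hence P = δ_free / Σ(L/AE) = 1.888/4.254×10⁻⁶ = 443.9 kN (tensile).
σ_{titanium alloy} = P / A = 443900 / 2325 = 190.9 MPa.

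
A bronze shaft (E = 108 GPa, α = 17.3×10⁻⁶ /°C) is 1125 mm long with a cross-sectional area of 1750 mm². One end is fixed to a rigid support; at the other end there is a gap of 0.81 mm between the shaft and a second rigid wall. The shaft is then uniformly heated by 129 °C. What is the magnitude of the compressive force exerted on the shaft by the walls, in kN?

P ≈ 286 kN

Free thermal elongation = αΔT L = 17.3×10⁻⁶ × 129 × 1125 = 2.511 mm.
After closing the 0.81 mm clearance, 2.511 − 0.81 = 1.701 mm of expansion remains to be suppressed by the wall.
That suppressed elongation corresponds to σ = E·Δ/L = 108×10³ × 1.701/1125 = 163.3 MPa.
Force on the wall = σA = 163.3 × 1750 mm² = 285.7 kN.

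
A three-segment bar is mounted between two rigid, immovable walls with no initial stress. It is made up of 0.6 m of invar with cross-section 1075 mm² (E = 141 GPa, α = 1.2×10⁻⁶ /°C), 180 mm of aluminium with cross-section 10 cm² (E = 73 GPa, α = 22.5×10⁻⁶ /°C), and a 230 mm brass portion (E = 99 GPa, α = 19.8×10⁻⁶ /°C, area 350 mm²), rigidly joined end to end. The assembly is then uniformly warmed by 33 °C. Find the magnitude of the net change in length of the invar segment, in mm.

If the supports were absent, the total length change would be Σ αᵢΔT Lᵢ = 1.2×10⁻⁶×33×600 + 22.5×10⁻⁶×33×180 + 19.8×10⁻⁶×33×230 = 0.3077 mm.
The walls prevent any net length change, so an axial force P (same in every segment) develops. Compatibility: P · Σ Lᵢ/(AᵢEᵢ) = δ_free.
The series flexibility is Σ Lᵢ/(AᵢEᵢ) = 600/(1075×141×10³) + 180/(1000×73×10³) + 230/(350×99×10³) = 1.306×10⁻⁵ mm/N.
Hence P = δ_free / Σ(L/AE) = 0.3077/1.306×10⁻⁵ = 23.56 kN (compressive).
For the invar segment, free thermal change = 1.2×10⁻⁶×33×600 = 0.02376 mm and elastic change from P = 23560×600/(1075×141×10³) = 0.09325 mm; these oppose, so the net change is 0.0695 mm (segment shortens).

|ΔL| ≈ 0.0695 mm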